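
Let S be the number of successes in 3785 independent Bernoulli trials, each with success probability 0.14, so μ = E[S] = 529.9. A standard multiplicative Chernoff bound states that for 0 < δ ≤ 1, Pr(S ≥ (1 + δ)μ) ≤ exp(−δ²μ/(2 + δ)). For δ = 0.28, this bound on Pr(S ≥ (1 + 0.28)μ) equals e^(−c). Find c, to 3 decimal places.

18.221

c = δ²μ/(2 + δ) = 0.28²·529.9/(2 + 0.28) = 18.2211.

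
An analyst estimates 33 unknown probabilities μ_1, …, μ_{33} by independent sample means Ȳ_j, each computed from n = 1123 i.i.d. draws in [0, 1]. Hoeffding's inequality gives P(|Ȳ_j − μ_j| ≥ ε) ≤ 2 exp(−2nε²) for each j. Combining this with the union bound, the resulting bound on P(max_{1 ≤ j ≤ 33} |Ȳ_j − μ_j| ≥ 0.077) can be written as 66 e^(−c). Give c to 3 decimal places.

Union bound over the 33 events: P(max_{1 ≤ j ≤ 33} |Ȳ_j − μ_j| ≥ 0.077) ≤ 33·2·exp(−2nε²) = 66 exp(−2·1123·0.077²).
So c = 2·1123·0.077² = 13.3165.

13.317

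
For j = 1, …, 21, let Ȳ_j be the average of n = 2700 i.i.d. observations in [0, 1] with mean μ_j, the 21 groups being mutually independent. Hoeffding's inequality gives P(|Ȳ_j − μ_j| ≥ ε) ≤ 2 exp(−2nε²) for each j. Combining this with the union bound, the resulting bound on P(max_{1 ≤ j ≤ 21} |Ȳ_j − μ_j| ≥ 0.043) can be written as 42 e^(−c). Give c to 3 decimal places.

Union bound over the 21 events: P(max_{1 ≤ j ≤ 21} |Ȳ_j − μ_j| ≥ 0.043) ≤ 21·2·exp(−2nε²) = 42 exp(−2·2700·0.043²).
So c = 2·2700·0.043² = 9.9846.

9.985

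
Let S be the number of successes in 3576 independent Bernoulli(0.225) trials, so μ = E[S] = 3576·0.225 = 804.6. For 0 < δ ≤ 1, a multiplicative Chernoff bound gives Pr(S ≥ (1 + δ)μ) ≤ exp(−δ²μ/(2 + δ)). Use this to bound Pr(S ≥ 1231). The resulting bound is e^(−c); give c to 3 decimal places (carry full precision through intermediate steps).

89.319

Write 1231 = (1 + δ)μ, so δ = 1231/804.6 − 1 = 0.5299528…
Then the exponent is δ²μ/(2 + δ) = (1231 − μ)² / (μ·(2 + δ)) = 89.318609.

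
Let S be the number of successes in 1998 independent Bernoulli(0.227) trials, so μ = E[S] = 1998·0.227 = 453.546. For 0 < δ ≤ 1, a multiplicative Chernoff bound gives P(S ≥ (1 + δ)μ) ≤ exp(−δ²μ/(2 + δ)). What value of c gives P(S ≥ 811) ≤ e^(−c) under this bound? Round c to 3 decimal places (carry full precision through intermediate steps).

101.043

Write 811 = (1 + δ)μ, so δ = 811/453.546 − 1 = 0.7881317…
Then the exponent is δ²μ/(2 + δ) = (811 − μ)² / (μ·(2 + δ)) = 101.042874.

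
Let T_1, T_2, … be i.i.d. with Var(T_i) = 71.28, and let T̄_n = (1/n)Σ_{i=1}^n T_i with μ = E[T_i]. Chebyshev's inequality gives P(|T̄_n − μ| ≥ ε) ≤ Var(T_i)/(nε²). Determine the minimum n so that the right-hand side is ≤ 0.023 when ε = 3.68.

Require 71.28/(n·3.68²) ≤ 0.023, i.e. n ≥ 71.28/(0.023·3.68²) = 228.846.
The smallest integer n is 229.

229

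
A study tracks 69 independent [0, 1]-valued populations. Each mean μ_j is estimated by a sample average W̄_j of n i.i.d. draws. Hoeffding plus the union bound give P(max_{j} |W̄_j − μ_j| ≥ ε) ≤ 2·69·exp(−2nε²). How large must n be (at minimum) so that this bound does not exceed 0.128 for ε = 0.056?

1114

Need 2·69·exp(−2nε²) ≤ 0.128, i.e. exp(−2nε²) ≤ 0.128/138.
So 2nε² ≥ ln(138/0.128) = 6.982979.
Hence n ≥ 6.982979/(2·0.056²) = 1113.358.
The smallest integer n is 1114.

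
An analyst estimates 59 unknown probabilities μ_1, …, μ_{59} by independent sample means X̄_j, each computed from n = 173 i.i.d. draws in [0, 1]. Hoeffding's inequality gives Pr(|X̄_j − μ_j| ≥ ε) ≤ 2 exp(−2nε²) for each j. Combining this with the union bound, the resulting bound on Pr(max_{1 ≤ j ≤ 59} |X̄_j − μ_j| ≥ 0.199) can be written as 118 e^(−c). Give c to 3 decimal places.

13.702

Union bound over the 59 events: Pr(max_{1 ≤ j ≤ 59} |X̄_j − μ_j| ≥ 0.199) ≤ 59·2·exp(−2nε²) = 118 exp(−2·173·0.199²).
So c = 2·173·0.199² = 13.7019.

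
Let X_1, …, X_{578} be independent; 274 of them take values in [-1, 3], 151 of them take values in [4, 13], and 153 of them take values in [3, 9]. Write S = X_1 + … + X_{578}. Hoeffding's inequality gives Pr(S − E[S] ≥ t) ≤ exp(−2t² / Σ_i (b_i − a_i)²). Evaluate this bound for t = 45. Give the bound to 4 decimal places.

0.8327

Σ(b_i − a_i)² = 274·4² + 151·9² + 153·6² = 22123.
Exponent = 2·45² / 22123 = 0.18307.
Bound = exp(−0.18307) = 0.83271.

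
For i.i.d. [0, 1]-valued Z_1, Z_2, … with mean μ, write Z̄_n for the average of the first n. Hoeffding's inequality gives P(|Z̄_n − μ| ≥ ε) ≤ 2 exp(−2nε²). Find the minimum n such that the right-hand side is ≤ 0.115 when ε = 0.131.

Require 2·exp(−2nε²) ≤ 0.115, i.e. 2nε² ≥ ln(2/0.115) = 2.855970.
So n ≥ 2.855970 / (2·0.131²) = 83.211.
The smallest integer n is 84.

84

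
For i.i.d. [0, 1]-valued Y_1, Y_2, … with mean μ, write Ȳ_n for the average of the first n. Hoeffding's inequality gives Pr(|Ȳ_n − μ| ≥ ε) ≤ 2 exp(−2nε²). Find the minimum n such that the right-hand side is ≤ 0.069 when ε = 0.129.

Require 2·exp(−2nε²) ≤ 0.069, i.e. 2nε² ≥ ln(2/0.069) = 3.366796.
So n ≥ 3.366796 / (2·0.129²) = 101.160.
The smallest integer n is 102.

102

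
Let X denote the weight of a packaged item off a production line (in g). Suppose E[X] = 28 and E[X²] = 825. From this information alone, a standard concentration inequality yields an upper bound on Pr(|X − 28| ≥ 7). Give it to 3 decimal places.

The first two moments determine the variance, so Chebyshev's inequality is the sharpest standard bound available.
Var(X) = E[X²] − (E[X])² = 825 − 784 = 41.
Chebyshev's inequality: Pr(|X − μ| ≥ t) ≤ Var(X)/t² = 41/49 = 0.8367.

0.837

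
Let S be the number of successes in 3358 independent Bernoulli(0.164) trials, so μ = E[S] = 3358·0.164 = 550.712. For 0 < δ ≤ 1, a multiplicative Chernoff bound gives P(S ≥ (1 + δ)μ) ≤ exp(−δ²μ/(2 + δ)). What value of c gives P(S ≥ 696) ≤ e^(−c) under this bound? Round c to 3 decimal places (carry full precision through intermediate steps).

Write 696 = (1 + δ)μ, so δ = 696/550.712 − 1 = 0.2638185…
Then the exponent is δ²μ/(2 + δ) = (696 − μ)² / (μ·(2 + δ)) = 16.931419.

16.931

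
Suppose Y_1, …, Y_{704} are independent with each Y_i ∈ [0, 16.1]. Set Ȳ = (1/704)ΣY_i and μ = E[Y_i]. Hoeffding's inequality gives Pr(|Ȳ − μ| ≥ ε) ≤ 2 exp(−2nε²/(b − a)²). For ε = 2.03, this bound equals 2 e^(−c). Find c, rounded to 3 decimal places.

22.384

c = 2nε²/(b − a)² = 2·704·2.03² / 16.1² = 22.3843.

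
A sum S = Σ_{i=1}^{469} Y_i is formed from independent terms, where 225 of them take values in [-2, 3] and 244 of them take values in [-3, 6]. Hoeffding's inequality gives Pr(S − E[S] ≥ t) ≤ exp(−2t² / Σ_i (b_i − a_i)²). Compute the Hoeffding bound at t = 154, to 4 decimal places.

0.1544

Σ(b_i − a_i)² = 225·5² + 244·9² = 25389.
Exponent = 2·154² / 25389 = 1.86821.
Bound = exp(−1.86821) = 0.15440.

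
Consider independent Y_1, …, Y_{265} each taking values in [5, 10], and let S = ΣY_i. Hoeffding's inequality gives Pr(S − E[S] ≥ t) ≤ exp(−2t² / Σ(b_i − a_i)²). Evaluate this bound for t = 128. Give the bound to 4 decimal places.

0.0071

Σ(b_i − a_i)² = 265·(5)² = 6625.
Exponent = 2·128²/6625 = 4.9461.
Bound = exp(−4.9461) = 0.00711.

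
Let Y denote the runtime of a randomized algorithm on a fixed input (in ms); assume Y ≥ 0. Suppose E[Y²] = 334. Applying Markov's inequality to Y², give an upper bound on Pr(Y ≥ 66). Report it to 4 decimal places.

0.0767

Since Y ≥ 0, the event {Y ≥ 66} is the same as {Y² ≥ 4356}.
Markov's inequality applied to Y² gives Pr(Y² ≥ 4356) ≤ E[Y²]/4356 = 334/4356 = 0.0767.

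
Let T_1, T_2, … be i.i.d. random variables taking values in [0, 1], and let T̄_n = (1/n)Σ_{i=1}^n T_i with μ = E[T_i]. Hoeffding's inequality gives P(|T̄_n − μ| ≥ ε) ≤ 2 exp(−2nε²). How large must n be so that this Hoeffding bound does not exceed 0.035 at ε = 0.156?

84

Require 2·exp(−2nε²) ≤ 0.035, i.e. 2nε² ≥ ln(2/0.035) = 4.045554.
So n ≥ 4.045554 / (2·0.156²) = 83.119.
The smallest integer n is 84.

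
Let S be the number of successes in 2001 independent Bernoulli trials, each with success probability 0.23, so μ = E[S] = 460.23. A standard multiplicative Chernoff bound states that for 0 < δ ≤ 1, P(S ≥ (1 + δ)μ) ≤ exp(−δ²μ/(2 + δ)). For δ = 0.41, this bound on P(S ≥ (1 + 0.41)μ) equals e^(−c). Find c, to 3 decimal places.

32.102

c = δ²μ/(2 + δ) = 0.41²·460.23/(2 + 0.41) = 32.1015.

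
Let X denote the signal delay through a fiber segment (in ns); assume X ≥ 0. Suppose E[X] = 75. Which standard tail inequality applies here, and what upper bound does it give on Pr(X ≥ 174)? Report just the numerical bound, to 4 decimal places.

Only the mean of a non-negative variable is known, so Markov's inequality is the applicable tail bound.
Markov's inequality: for a non-negative random variable, Pr(X ≥ a) ≤ E[X]/a.
Here E[X] = 75 and a = 174, so the bound is 75/174 = 0.4310.

0.4310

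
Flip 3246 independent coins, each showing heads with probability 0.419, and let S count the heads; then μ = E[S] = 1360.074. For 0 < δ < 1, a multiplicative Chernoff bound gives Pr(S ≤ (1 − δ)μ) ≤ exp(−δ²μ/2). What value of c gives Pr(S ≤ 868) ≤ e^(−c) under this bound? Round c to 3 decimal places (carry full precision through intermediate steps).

Write 868 = (1 − δ)μ, so δ = 1 − 868/1360.074 = 0.3617994…
Then the exponent is δ²μ/2 = (μ − 868)²/(2μ) = 89.016047.

89.016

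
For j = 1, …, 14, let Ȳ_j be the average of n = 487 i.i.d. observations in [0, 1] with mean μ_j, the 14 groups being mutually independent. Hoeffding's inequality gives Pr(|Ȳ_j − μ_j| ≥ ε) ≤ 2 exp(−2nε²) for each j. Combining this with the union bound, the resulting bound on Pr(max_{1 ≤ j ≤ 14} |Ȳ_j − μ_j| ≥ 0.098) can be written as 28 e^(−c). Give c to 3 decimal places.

Union bound over the 14 events: Pr(max_{1 ≤ j ≤ 14} |Ȳ_j − μ_j| ≥ 0.098) ≤ 14·2·exp(−2nε²) = 28 exp(−2·487·0.098²).
So c = 2·487·0.098² = 9.3543.

9.354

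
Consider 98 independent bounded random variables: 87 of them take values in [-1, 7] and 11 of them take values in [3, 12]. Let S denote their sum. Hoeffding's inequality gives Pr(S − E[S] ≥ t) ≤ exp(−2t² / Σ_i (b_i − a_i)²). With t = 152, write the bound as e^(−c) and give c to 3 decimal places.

Σ(b_i − a_i)² = 87·8² + 11·9² = 6459.
c = 2t² / 6459 = 2·152² / 6459 = 7.1540.

7.154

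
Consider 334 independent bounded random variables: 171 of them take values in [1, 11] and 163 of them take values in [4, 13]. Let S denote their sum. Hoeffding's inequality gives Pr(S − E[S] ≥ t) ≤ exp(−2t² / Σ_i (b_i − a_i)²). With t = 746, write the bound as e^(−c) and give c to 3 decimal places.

36.730

Σ(b_i − a_i)² = 171·10² + 163·9² = 30303.
c = 2t² / 30303 = 2·746² / 30303 = 36.7301.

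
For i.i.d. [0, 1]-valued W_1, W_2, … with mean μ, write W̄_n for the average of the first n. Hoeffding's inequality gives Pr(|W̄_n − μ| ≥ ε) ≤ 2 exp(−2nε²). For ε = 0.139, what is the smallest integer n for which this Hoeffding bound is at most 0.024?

Require 2·exp(−2nε²) ≤ 0.024, i.e. 2nε² ≥ ln(2/0.024) = 4.422849.
So n ≥ 4.422849 / (2·0.139²) = 114.457.
The smallest integer n is 115.

115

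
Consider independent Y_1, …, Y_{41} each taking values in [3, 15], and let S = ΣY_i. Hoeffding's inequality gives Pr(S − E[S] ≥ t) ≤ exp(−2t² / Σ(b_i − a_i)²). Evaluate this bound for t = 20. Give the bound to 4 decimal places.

Σ(b_i − a_i)² = 41·(12)² = 5904.
Exponent = 2·20²/5904 = 0.1355.
Bound = exp(−0.1355) = 0.87328.

0.8733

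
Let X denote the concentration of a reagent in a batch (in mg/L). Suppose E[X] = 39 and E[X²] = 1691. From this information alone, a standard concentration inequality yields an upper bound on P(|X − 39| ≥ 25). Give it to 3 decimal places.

0.272

The first two moments determine the variance, so Chebyshev's inequality is the sharpest standard bound available.
Var(X) = E[X²] − (E[X])² = 1691 − 1521 = 170.
Chebyshev's inequality: P(|X − μ| ≥ t) ≤ Var(X)/t² = 170/625 = 0.2720.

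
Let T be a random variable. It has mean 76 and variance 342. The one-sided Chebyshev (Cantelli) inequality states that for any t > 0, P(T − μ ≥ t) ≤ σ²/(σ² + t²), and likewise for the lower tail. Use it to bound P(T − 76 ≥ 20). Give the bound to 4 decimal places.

0.4609

Here σ² = 342 and t = 20, so σ² + t² = 742.
Cantelli's bound: 342/742 = 0.4609.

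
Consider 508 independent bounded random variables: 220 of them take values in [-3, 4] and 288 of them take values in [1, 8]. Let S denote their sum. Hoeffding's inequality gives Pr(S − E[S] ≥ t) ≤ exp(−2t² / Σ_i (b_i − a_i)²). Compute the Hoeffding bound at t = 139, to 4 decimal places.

Σ(b_i − a_i)² = 220·7² + 288·7² = 24892.
Exponent = 2·139² / 24892 = 1.55239.
Bound = exp(−1.55239) = 0.21174.

0.2117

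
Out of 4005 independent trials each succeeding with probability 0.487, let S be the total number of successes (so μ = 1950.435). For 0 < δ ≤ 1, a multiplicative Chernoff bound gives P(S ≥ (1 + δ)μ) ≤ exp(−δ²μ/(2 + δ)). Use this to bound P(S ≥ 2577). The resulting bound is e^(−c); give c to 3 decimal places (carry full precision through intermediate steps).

86.712

Write 2577 = (1 + δ)μ, so δ = 2577/1950.435 − 1 = 0.3212437…
Then the exponent is δ²μ/(2 + δ) = (2577 − μ)² / (μ·(2 + δ)) = 86.712167.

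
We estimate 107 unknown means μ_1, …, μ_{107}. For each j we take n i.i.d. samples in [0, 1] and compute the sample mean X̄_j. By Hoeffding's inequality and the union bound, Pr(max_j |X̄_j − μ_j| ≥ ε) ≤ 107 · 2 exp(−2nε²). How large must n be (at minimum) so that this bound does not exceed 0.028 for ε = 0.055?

1478

Need 2·107·exp(−2nε²) ≤ 0.028, i.e. exp(−2nε²) ≤ 0.028/214.
So 2nε² ≥ ln(214/0.028) = 8.941527.
Hence n ≥ 8.941527/(2·0.055²) = 1477.938.
The smallest integer n is 1478.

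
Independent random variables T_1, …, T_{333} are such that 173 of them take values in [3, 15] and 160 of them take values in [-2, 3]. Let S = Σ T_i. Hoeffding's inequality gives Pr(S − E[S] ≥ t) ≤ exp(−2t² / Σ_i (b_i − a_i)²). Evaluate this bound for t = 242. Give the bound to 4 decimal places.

0.0174

Σ(b_i − a_i)² = 173·12² + 160·5² = 28912.
Exponent = 2·242² / 28912 = 4.05119.
Bound = exp(−4.05119) = 0.01740.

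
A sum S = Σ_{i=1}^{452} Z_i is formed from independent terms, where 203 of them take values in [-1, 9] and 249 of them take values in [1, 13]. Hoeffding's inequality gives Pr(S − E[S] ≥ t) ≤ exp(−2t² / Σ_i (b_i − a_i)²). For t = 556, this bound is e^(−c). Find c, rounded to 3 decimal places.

11.010

Σ(b_i − a_i)² = 203·10² + 249·12² = 56156.
c = 2t² / 56156 = 2·556² / 56156 = 11.0099.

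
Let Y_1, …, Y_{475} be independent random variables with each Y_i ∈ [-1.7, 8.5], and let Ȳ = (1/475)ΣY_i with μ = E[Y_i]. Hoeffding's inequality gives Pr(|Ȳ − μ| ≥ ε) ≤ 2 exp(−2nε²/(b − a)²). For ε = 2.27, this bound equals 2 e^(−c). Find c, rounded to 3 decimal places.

47.052

c = 2nε²/(b − a)² = 2·475·2.27² / 10.2² = 47.0517.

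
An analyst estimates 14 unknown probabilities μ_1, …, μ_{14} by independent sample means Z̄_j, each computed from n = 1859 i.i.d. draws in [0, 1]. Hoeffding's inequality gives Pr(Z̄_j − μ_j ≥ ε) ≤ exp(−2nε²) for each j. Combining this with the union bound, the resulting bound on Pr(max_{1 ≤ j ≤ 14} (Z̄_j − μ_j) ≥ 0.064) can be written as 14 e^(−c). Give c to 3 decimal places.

15.229

Union bound over the 14 events: Pr(max_{1 ≤ j ≤ 14} (Z̄_j − μ_j) ≥ 0.064) ≤ 14·exp(−2nε²) = 14 exp(−2·1859·0.064²).
So c = 2·1859·0.064² = 15.2289.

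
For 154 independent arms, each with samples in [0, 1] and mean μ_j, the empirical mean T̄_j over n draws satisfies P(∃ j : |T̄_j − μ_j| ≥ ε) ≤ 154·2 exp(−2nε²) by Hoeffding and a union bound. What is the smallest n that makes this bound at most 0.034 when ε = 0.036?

3516

Need 2·154·exp(−2nε²) ≤ 0.034, i.e. exp(−2nε²) ≤ 0.034/308.
So 2nε² ≥ ln(308/0.034) = 9.111495.
Hence n ≥ 9.111495/(2·0.036²) = 3515.237.
The smallest integer n is 3516.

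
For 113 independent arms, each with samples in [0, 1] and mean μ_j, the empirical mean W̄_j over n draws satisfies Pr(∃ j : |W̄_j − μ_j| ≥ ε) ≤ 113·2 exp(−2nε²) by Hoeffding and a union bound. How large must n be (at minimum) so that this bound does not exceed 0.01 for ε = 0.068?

Need 2·113·exp(−2nε²) ≤ 0.01, i.e. exp(−2nε²) ≤ 0.01/226.
So 2nε² ≥ ln(226/0.01) = 10.025705.
Hence n ≥ 10.025705/(2·0.068²) = 1084.094.
The smallest integer n is 1085.

1085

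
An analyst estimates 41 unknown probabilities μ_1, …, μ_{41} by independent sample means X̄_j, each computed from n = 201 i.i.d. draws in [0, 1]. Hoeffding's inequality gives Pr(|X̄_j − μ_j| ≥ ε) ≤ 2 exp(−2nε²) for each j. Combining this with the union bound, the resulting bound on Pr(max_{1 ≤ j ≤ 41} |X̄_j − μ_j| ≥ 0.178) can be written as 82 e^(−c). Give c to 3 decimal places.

12.737

Union bound over the 41 events: Pr(max_{1 ≤ j ≤ 41} |X̄_j − μ_j| ≥ 0.178) ≤ 41·2·exp(−2nε²) = 82 exp(−2·201·0.178²).
So c = 2·201·0.178² = 12.7370.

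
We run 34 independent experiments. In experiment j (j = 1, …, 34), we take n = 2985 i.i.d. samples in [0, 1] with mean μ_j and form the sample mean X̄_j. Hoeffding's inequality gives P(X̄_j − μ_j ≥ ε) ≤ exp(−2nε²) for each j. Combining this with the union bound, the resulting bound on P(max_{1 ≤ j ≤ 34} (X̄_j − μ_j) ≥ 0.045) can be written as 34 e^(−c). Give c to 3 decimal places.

12.089

Union bound over the 34 events: P(max_{1 ≤ j ≤ 34} (X̄_j − μ_j) ≥ 0.045) ≤ 34·exp(−2nε²) = 34 exp(−2·2985·0.045²).
So c = 2·2985·0.045² = 12.0892.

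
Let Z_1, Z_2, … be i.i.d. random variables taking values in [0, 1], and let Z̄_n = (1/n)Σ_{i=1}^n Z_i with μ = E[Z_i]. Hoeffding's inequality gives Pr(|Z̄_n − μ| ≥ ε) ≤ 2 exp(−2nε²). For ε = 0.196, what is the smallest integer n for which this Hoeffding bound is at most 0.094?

Require 2·exp(−2nε²) ≤ 0.094, i.e. 2nε² ≥ ln(2/0.094) = 3.057608.
So n ≥ 3.057608 / (2·0.196²) = 39.796.
The smallest integer n is 40.

40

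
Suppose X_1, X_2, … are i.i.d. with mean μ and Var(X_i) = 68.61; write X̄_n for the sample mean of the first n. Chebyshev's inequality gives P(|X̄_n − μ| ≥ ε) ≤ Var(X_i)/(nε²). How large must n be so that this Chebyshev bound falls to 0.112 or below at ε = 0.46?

Require 68.61/(n·0.46²) ≤ 0.112, i.e. n ≥ 68.61/(0.112·0.46²) = 2895.034.
The smallest integer n is 2896.

2896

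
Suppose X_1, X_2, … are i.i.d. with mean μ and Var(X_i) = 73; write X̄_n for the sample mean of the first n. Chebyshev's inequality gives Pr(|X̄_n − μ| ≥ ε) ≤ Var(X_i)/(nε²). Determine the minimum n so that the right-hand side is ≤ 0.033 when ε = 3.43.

Require 73/(n·3.43²) ≤ 0.033, i.e. n ≥ 73/(0.033·3.43²) = 188.027.
The smallest integer n is 189.

189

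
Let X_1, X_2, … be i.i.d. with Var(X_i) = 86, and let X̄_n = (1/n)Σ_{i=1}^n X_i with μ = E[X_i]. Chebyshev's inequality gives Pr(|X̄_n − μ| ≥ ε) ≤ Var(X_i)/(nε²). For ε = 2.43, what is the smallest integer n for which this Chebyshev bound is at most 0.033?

Require 86/(n·2.43²) ≤ 0.033, i.e. n ≥ 86/(0.033·2.43²) = 441.339.
The smallest integer n is 442.

442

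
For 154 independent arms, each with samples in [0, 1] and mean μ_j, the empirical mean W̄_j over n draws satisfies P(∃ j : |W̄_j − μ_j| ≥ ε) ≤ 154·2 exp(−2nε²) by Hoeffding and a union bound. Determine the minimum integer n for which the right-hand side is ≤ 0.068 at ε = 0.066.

Need 2·154·exp(−2nε²) ≤ 0.068, i.e. exp(−2nε²) ≤ 0.068/308.
So 2nε² ≥ ln(308/0.068) = 8.418347.
Hence n ≥ 8.418347/(2·0.066²) = 966.293.
The smallest integer n is 967.

967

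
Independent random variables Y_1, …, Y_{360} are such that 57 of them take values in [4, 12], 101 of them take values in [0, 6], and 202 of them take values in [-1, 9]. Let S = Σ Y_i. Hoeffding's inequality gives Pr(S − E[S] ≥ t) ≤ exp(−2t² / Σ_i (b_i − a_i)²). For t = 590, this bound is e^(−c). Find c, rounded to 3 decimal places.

25.331

Σ(b_i − a_i)² = 57·8² + 101·6² + 202·10² = 27484.
c = 2t² / 27484 = 2·590² / 27484 = 25.3311.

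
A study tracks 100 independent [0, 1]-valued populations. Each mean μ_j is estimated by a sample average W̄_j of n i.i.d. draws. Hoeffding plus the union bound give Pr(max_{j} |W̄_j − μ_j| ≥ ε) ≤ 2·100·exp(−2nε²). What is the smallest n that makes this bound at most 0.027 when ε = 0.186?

Need 2·100·exp(−2nε²) ≤ 0.027, i.e. exp(−2nε²) ≤ 0.027/200.
So 2nε² ≥ ln(200/0.027) = 8.910236.
Hence n ≥ 8.910236/(2·0.186²) = 128.776.
The smallest integer n is 129.

129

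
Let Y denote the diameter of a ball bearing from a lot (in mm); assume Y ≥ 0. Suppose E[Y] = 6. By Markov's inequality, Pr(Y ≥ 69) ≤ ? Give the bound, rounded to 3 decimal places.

0.087

Markov's inequality: for a non-negative random variable, Pr(Y ≥ a) ≤ E[Y]/a.
Here E[Y] = 6 and a = 69, so the bound is 6/69 = 0.0870.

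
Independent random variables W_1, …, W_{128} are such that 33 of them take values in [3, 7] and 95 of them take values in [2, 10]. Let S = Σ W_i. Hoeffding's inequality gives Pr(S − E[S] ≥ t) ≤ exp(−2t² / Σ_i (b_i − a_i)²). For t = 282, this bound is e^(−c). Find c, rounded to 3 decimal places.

Σ(b_i − a_i)² = 33·4² + 95·8² = 6608.
c = 2t² / 6608 = 2·282² / 6608 = 24.0690.

24.069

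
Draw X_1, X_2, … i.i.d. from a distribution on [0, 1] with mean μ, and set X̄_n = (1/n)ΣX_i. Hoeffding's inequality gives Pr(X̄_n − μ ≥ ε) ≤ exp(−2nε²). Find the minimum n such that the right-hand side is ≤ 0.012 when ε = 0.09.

Require exp(−2nε²) ≤ 0.012, i.e. 2nε² ≥ ln(1/0.012) = 4.422849.
So n ≥ 4.422849 / (2·0.09²) = 273.015.
The smallest integer n is 274.

274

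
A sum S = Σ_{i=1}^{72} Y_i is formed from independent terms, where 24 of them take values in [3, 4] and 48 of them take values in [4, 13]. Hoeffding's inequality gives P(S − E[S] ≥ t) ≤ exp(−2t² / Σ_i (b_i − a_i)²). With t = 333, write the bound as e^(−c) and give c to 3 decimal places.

Σ(b_i − a_i)² = 24·1² + 48·9² = 3912.
c = 2t² / 3912 = 2·333² / 3912 = 56.6917.

56.692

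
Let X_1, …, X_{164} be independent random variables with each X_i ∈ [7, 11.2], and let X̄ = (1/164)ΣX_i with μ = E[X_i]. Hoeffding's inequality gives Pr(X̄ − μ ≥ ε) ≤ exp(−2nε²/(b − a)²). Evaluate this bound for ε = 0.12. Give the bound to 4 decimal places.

0.7651

Exponent: 2nε²/(b − a)² = 2·164·0.12² / 4.2² = 0.26776.
Bound = exp(−0.26776) = 0.76510.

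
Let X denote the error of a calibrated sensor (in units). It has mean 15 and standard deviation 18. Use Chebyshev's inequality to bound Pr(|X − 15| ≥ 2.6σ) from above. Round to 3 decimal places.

0.148

Chebyshev: Pr(|X − μ| ≥ t) ≤ Var(X)/t².
Var(X) = σ² = 18² = 324.
t = 2.6·18 = 46.8.
Bound = 324 / 2190.24 = 0.1479.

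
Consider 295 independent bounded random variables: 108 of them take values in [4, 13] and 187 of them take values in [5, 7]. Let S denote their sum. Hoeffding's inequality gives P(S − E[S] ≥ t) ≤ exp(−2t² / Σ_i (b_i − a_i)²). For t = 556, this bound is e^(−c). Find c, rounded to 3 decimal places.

65.109

Σ(b_i − a_i)² = 108·9² + 187·2² = 9496.
c = 2t² / 9496 = 2·556² / 9496 = 65.1087.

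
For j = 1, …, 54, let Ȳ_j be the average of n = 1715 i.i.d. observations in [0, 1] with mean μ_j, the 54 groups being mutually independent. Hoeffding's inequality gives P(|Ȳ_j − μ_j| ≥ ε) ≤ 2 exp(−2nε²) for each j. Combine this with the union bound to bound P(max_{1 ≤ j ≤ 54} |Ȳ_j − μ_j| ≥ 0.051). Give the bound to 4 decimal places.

Per-experiment Hoeffding bound: 2·exp(−2·1715·0.051²) = 2·exp(−8.92143) = 0.00026699.
Union bound over 54 events: 54·0.00026699 = 0.01442.

0.0144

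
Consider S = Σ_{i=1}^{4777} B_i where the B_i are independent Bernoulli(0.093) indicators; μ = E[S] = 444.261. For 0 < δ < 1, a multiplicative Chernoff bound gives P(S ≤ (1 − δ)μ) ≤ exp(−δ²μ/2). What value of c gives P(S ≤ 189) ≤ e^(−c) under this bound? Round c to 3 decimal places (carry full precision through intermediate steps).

73.333

Write 189 = (1 − δ)μ, so δ = 1 − 189/444.261 = 0.5745744…
Then the exponent is δ²μ/2 = (μ − 189)²/(2μ) = 73.333219.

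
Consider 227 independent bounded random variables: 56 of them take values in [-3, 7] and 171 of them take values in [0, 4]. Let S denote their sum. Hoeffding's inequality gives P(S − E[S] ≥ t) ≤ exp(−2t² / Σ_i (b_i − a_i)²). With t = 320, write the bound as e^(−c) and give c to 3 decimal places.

24.568

Σ(b_i − a_i)² = 56·10² + 171·4² = 8336.
c = 2t² / 8336 = 2·320² / 8336 = 24.5681.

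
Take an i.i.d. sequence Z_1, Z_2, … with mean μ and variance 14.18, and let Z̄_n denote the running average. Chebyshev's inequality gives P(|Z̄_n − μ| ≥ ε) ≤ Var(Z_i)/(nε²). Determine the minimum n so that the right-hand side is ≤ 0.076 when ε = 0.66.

429

Require 14.18/(n·0.66²) ≤ 0.076, i.e. n ≥ 14.18/(0.076·0.66²) = 428.326.
The smallest integer n is 429.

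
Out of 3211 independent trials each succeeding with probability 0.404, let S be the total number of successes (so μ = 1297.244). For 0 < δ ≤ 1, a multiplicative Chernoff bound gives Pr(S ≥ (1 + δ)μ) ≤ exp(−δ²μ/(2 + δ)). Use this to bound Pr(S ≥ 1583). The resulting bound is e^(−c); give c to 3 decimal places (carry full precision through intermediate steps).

28.351

Write 1583 = (1 + δ)μ, so δ = 1583/1297.244 − 1 = 0.2202793…
Then the exponent is δ²μ/(2 + δ) = (1583 − μ)² / (μ·(2 + δ)) = 28.350547.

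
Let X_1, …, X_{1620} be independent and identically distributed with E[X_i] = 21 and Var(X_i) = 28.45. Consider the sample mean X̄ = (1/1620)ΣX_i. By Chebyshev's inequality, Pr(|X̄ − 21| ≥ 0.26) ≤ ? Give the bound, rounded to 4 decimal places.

0.2598

Var(X̄) = Var(X_i)/n = 28.45/1620 = 0.017562.
Chebyshev: Pr(|X̄ − 21| ≥ 0.26) ≤ Var(X̄)/(0.26)² = 28.45/(1620·0.26²) = 0.2598.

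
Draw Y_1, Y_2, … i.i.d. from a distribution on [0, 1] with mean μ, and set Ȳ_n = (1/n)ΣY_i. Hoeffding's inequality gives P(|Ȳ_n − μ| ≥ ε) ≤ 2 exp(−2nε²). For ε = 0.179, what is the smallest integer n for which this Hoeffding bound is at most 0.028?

Require 2·exp(−2nε²) ≤ 0.028, i.e. 2nε² ≥ ln(2/0.028) = 4.268698.
So n ≥ 4.268698 / (2·0.179²) = 66.613.
The smallest integer n is 67.

67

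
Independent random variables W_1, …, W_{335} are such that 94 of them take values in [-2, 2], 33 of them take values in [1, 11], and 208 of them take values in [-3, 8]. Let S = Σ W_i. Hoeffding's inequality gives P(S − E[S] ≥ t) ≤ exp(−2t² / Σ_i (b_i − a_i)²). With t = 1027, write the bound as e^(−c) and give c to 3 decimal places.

Σ(b_i − a_i)² = 94·4² + 33·10² + 208·11² = 29972.
c = 2t² / 29972 = 2·1027² / 29972 = 70.3810.

70.381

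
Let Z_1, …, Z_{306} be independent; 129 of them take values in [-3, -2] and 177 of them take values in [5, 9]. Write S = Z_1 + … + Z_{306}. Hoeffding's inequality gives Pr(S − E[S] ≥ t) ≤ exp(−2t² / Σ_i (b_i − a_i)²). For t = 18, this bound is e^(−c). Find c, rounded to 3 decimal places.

Σ(b_i − a_i)² = 129·1² + 177·4² = 2961.
c = 2t² / 2961 = 2·18² / 2961 = 0.2188.

0.219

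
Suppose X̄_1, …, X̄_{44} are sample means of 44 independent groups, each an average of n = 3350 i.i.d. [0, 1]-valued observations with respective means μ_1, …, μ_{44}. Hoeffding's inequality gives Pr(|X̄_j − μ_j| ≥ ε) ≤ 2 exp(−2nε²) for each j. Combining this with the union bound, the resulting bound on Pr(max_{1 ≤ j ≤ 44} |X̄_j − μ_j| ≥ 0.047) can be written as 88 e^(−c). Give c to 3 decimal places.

Union bound over the 44 events: Pr(max_{1 ≤ j ≤ 44} |X̄_j − μ_j| ≥ 0.047) ≤ 44·2·exp(−2nε²) = 88 exp(−2·3350·0.047²).
So c = 2·3350·0.047² = 14.8003.

14.800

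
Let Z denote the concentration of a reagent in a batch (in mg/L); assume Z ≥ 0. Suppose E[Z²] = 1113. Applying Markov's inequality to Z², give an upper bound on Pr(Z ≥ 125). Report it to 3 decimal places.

0.071

Since Z ≥ 0, the event {Z ≥ 125} is the same as {Z² ≥ 15625}.
Markov's inequality applied to Z² gives Pr(Z² ≥ 15625) ≤ E[Z²]/15625 = 1113/15625 = 0.0712.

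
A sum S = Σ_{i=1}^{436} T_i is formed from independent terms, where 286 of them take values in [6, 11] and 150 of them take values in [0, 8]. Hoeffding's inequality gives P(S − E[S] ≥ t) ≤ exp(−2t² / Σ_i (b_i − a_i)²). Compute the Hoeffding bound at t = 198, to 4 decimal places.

0.0093

Σ(b_i − a_i)² = 286·5² + 150·8² = 16750.
Exponent = 2·198² / 16750 = 4.68107.
Bound = exp(−4.68107) = 0.00927.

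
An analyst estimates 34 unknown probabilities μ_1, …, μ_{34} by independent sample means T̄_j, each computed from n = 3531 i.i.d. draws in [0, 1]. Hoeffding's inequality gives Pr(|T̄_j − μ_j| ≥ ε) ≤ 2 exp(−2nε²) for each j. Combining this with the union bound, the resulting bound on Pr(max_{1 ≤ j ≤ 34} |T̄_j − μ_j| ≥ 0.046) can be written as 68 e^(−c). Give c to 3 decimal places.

Union bound over the 34 events: Pr(max_{1 ≤ j ≤ 34} |T̄_j − μ_j| ≥ 0.046) ≤ 34·2·exp(−2nε²) = 68 exp(−2·3531·0.046²).
So c = 2·3531·0.046² = 14.9432.

14.943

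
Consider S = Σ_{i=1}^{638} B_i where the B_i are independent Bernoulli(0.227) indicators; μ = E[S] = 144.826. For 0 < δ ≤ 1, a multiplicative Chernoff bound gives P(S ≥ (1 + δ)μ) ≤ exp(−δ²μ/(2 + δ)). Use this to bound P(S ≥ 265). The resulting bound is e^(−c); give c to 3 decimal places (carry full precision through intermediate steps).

Write 265 = (1 + δ)μ, so δ = 265/144.826 − 1 = 0.8297819…
Then the exponent is δ²μ/(2 + δ) = (265 − μ)² / (μ·(2 + δ)) = 35.238834.

35.239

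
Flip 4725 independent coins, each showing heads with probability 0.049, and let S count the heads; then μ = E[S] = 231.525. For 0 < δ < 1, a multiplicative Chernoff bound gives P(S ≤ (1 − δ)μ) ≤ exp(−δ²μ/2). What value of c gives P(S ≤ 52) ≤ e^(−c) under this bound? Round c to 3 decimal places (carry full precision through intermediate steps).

Write 52 = (1 − δ)μ, so δ = 1 − 52/231.525 = 0.7754022…
Then the exponent is δ²μ/2 = (μ − 52)²/(2μ) = 69.602042.

69.602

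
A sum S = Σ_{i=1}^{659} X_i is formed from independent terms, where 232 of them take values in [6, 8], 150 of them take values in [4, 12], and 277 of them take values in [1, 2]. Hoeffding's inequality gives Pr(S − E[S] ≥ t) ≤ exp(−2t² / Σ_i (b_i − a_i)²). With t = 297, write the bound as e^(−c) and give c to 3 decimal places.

16.327

Σ(b_i − a_i)² = 232·2² + 150·8² + 277·1² = 10805.
c = 2t² / 10805 = 2·297² / 10805 = 16.3274.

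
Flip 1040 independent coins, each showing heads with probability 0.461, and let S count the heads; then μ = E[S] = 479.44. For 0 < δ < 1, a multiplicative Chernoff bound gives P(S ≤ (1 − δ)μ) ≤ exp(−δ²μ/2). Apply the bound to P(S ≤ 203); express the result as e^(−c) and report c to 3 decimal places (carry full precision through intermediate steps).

Write 203 = (1 − δ)μ, so δ = 1 − 203/479.44 = 0.5765894…
Then the exponent is δ²μ/2 = (μ − 203)²/(2μ) = 79.696181.

79.696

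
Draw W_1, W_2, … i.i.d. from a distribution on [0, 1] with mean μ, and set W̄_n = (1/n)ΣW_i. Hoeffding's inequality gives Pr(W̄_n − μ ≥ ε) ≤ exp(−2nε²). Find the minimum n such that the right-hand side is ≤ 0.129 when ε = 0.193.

28

Require exp(−2nε²) ≤ 0.129, i.e. 2nε² ≥ ln(1/0.129) = 2.047943.
So n ≥ 2.047943 / (2·0.193²) = 27.490.
The smallest integer n is 28.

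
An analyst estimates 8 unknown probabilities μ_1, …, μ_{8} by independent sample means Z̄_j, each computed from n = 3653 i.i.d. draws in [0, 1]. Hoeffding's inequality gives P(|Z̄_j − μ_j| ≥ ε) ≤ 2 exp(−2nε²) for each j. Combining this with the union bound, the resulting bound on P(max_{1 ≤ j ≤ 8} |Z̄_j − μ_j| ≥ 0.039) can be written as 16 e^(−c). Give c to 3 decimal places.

Union bound over the 8 events: P(max_{1 ≤ j ≤ 8} |Z̄_j − μ_j| ≥ 0.039) ≤ 8·2·exp(−2nε²) = 16 exp(−2·3653·0.039²).
So c = 2·3653·0.039² = 11.1124.

11.112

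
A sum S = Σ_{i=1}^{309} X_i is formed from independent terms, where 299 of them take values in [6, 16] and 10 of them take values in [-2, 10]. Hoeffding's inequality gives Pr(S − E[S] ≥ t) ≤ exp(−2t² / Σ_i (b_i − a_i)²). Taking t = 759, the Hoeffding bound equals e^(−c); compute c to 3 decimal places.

Σ(b_i − a_i)² = 299·10² + 10·12² = 31340.
c = 2t² / 31340 = 2·759² / 31340 = 36.7633.

36.763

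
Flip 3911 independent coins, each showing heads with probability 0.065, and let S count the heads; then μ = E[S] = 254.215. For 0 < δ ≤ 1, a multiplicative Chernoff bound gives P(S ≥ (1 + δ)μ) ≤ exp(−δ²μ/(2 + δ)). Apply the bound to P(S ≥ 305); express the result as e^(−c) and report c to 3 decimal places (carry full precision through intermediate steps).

4.612

Write 305 = (1 + δ)μ, so δ = 305/254.215 − 1 = 0.1997718…
Then the exponent is δ²μ/(2 + δ) = (305 − μ)² / (μ·(2 + δ)) = 4.612030.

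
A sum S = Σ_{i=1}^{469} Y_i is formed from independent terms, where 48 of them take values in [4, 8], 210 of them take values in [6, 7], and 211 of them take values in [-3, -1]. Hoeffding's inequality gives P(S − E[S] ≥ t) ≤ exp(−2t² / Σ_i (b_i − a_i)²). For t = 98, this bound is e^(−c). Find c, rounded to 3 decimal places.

Σ(b_i − a_i)² = 48·4² + 210·1² + 211·2² = 1822.
c = 2t² / 1822 = 2·98² / 1822 = 10.5423.

10.542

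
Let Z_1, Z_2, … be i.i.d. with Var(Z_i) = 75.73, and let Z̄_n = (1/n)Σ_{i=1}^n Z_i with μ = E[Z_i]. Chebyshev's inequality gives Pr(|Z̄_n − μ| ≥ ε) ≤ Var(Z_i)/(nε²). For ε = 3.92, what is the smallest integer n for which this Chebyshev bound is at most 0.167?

30

Require 75.73/(n·3.92²) ≤ 0.167, i.e. n ≥ 75.73/(0.167·3.92²) = 29.511.
The smallest integer n is 30.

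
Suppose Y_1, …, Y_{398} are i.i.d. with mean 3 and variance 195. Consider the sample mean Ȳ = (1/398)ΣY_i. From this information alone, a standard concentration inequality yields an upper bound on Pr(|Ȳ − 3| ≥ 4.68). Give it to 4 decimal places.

0.0224

With mean and variance of each term known, Chebyshev's inequality bounds the deviation of the sum (or sample mean).
Var(Ȳ) = Var(Y_i)/n = 195/398 = 0.48995.
Chebyshev: Pr(|Ȳ − 3| ≥ 4.68) ≤ Var(Ȳ)/(4.68)² = 195/(398·4.68²) = 0.0224.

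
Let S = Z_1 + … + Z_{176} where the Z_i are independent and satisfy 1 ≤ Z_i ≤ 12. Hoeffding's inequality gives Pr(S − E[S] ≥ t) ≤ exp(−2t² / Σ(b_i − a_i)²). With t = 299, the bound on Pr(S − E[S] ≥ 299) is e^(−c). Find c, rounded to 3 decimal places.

Σ(b_i − a_i)² = 176·(11)² = 21296.
c = 2t²/21296 = 2·299²/21296 = 8.3960.

8.396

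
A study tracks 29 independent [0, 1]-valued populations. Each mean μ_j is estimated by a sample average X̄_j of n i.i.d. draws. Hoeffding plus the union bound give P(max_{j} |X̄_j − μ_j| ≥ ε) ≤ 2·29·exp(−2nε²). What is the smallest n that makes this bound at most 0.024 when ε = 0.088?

Need 2·29·exp(−2nε²) ≤ 0.024, i.e. exp(−2nε²) ≤ 0.024/58.
So 2nε² ≥ ln(58/0.024) = 7.790144.
Hence n ≥ 7.790144/(2·0.088²) = 502.979.
The smallest integer n is 503.

503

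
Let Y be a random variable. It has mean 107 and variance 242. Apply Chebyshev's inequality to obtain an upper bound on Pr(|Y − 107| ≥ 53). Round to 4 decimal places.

Chebyshev: Pr(|Y − μ| ≥ t) ≤ Var(Y)/t².
Bound = 242 / 2809 = 0.0862.

0.0862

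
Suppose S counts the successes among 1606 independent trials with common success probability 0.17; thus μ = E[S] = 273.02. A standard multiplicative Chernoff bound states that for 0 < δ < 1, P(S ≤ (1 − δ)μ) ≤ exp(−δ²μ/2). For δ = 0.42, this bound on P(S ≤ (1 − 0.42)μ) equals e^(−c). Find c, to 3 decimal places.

24.080

c = δ²μ/2 = 0.42²·273.02/2 = 24.0804.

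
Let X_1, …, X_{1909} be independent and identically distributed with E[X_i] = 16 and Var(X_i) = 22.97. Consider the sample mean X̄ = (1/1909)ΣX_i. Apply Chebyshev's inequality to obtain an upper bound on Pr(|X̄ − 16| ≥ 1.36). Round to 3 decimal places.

0.007

Var(X̄) = Var(X_i)/n = 22.97/1909 = 0.012032.
Chebyshev: Pr(|X̄ − 16| ≥ 1.36) ≤ Var(X̄)/(1.36)² = 22.97/(1909·1.36²) = 0.0065.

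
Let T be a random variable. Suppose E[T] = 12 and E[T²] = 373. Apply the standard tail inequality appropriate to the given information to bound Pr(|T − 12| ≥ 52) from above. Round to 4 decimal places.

0.0847

The first two moments determine the variance, so Chebyshev's inequality is the sharpest standard bound available.
Var(T) = E[T²] − (E[T])² = 373 − 144 = 229.
Chebyshev's inequality: Pr(|T − μ| ≥ t) ≤ Var(T)/t² = 229/2704 = 0.0847.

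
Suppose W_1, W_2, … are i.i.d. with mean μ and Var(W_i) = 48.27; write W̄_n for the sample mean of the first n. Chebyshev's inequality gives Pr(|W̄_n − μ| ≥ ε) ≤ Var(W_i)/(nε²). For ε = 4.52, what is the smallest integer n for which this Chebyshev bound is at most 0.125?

19

Require 48.27/(n·4.52²) ≤ 0.125, i.e. n ≥ 48.27/(0.125·4.52²) = 18.901.
The smallest integer n is 19.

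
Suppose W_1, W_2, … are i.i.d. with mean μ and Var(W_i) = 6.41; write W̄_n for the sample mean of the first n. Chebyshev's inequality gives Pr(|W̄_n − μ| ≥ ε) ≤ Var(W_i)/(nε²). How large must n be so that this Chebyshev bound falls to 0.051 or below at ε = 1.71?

Require 6.41/(n·1.71²) ≤ 0.051, i.e. n ≥ 6.41/(0.051·1.71²) = 42.983.
The smallest integer n is 43.

43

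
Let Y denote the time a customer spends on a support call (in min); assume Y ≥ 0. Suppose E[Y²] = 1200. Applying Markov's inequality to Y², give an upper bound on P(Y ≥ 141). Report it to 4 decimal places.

Since Y ≥ 0, the event {Y ≥ 141} is the same as {Y² ≥ 19881}.
Markov's inequality applied to Y² gives P(Y² ≥ 19881) ≤ E[Y²]/19881 = 1200/19881 = 0.0604.

0.0604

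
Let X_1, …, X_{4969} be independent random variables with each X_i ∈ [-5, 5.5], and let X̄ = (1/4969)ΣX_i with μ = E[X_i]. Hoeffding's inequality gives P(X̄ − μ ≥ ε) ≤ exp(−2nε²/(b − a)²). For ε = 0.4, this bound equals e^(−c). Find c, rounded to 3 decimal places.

c = 2nε²/(b − a)² = 2·4969·0.4² / 10.5² = 14.4225.

14.422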